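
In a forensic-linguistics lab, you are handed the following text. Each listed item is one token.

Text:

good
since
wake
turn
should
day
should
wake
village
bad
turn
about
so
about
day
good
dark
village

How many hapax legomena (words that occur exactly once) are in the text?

Frequencies: good:2, wake:2, turn:2, should:2, day:2, village:2, about:2, since:1, bad:1, so:1, dark:1
Hapax (freq=1): bad, dark, since, so

4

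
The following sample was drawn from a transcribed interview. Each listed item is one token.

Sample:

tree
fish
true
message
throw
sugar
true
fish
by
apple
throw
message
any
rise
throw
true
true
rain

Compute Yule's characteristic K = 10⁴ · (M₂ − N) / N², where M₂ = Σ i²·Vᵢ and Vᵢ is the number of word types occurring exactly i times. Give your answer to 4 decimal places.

679.0123

Frequencies: true:4, throw:3, fish:2, message:2, tree:1, sugar:1, by:1, apple:1, any:1, rise:1, rain:1
N = 18. Frequency spectrum: V_1=7, V_2=2, V_3=1, V_4=1
M₂ = 1²·7 + 2²·2 + 3²·1 + 4²·1 = 40
K = 10000 × (40 − 18) / 18² = 679.0123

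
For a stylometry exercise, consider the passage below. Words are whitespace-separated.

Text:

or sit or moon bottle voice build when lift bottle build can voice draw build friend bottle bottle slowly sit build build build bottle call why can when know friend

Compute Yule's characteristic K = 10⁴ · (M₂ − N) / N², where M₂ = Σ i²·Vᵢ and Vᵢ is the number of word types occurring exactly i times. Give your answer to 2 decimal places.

Frequencies: build:6, bottle:5, or:2, sit:2, voice:2, when:2, can:2, friend:2, moon:1, lift:1, draw:1, slowly:1, call:1, why:1, know:1
N = 30. Frequency spectrum: V_1=7, V_2=6, V_5=1, V_6=1
M₂ = 1²·7 + 2²·6 + 5²·1 + 6²·1 = 92
K = 10000 × (92 − 30) / 30² = 688.89

688.89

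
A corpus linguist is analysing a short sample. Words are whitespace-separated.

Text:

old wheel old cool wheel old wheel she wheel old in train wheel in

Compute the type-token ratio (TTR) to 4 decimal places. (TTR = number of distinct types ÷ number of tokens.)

N = 14 tokens, V = 6 types.
TTR = V / N = 6 / 14 = 0.4286

0.4286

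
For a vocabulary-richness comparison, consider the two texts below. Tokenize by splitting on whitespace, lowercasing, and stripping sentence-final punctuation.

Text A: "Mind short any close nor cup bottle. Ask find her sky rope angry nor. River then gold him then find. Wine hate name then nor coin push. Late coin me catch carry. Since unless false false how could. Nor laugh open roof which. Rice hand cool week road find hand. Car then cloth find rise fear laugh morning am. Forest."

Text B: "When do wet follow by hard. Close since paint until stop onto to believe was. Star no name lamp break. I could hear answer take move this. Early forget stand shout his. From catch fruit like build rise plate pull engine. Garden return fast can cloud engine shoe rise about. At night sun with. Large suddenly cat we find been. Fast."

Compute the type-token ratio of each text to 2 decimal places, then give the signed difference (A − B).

TTR(A) = 47/60 = 0.78
TTR(B) = 58/61 = 0.95
Difference = 0.78 − 0.95 = -0.17

-0.17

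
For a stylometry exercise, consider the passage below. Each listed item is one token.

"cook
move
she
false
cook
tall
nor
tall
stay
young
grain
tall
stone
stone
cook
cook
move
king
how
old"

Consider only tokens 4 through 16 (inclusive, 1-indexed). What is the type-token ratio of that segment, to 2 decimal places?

Segment tokens 4–16: false, cook, tall, nor, tall, stay, young, grain, tall, stone, stone, cook, cook
Segment N = 13, segment V = 8.
TTR = 8 / 13 = 0.62

0.62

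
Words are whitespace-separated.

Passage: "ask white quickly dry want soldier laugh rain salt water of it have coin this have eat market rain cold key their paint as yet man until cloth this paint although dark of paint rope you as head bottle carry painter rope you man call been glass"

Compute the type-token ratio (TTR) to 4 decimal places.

0.7872

N = 47 tokens, V = 37 types.
TTR = V / N = 37 / 47 = 0.7872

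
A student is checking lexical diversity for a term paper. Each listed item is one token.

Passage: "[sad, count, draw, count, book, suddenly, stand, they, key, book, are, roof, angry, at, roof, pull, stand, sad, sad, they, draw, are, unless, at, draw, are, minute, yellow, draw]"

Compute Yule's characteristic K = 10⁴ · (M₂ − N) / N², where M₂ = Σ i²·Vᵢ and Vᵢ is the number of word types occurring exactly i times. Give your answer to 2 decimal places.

428.06

Frequencies: draw:4, sad:3, are:3, count:2, book:2, stand:2, they:2, roof:2, at:2, suddenly:1, key:1, angry:1, pull:1, unless:1, minute:1, yellow:1
N = 29. Frequency spectrum: V_1=7, V_2=6, V_3=2, V_4=1
M₂ = 1²·7 + 2²·6 + 3²·2 + 4²·1 = 65
K = 10000 × (65 − 29) / 29² = 428.06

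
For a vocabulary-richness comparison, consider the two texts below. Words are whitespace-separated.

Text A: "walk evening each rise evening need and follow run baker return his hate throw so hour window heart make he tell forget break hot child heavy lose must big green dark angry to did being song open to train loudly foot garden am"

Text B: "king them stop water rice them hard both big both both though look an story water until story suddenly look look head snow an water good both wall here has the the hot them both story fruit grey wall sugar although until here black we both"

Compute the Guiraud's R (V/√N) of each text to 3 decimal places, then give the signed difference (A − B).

A: V=41, N=43, R=6.252
B: V=28, N=46, R=4.128
Difference = 6.252 − 4.128 = 2.124

2.124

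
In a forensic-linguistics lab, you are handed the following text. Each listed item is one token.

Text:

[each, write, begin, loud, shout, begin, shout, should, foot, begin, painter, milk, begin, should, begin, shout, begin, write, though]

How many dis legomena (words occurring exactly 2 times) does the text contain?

Frequencies: begin:6, shout:3, write:2, should:2, each:1, loud:1, foot:1, painter:1, milk:1, though:1
Words with frequency 2: should, write

2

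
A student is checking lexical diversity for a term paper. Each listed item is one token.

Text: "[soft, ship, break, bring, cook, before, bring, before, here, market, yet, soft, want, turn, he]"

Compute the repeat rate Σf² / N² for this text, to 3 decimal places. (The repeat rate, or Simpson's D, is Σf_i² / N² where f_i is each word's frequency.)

0.093

Frequencies: soft:2, bring:2, before:2, ship:1, break:1, cook:1, here:1, market:1, yet:1, want:1, turn:1, he:1
Σf² = 21; N² = 225
Repeat rate = 21 / 225 = 0.093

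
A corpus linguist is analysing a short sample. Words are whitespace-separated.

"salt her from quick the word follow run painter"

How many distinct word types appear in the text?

9

Distinct types: {follow, from, her, painter, quick, run, salt, the, word}
V = 9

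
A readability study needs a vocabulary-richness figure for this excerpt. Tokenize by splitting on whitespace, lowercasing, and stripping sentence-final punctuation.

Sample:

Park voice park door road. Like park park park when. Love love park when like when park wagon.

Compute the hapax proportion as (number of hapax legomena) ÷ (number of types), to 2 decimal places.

Frequencies: park:7, when:3, like:2, love:2, voice:1, door:1, road:1, wagon:1
Hapax count = 4; type count = 8.
Ratio = 4 / 8 = 0.50

0.50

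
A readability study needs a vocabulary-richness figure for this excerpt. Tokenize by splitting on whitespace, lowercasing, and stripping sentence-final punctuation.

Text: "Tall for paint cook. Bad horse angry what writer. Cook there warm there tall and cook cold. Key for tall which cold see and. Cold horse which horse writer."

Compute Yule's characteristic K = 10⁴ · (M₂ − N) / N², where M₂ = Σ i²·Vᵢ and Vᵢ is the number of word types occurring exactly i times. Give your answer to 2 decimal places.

Frequencies: tall:3, cook:3, horse:3, cold:3, for:2, writer:2, there:2, and:2, which:2, paint:1, bad:1, angry:1, what:1, warm:1, key:1, see:1
N = 29. Frequency spectrum: V_1=7, V_2=5, V_3=4
M₂ = 1²·7 + 2²·5 + 3²·4 = 63
K = 10000 × (63 − 29) / 29² = 404.28

404.28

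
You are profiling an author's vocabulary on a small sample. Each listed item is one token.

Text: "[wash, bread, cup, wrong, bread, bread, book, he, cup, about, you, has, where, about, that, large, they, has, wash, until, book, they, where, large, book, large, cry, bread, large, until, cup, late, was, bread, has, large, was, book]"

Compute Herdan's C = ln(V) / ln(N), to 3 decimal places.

N = 38, V = 17.
ln(V) = 2.833213, ln(N) = 3.637586
C = 2.833213 / 3.637586 = 0.779

0.779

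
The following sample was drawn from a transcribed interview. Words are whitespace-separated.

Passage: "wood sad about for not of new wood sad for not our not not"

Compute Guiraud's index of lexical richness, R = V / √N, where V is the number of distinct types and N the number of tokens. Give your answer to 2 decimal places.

N = 14, V = 8.
√N = 3.741657
R = 8 / 3.741657 = 2.14

2.14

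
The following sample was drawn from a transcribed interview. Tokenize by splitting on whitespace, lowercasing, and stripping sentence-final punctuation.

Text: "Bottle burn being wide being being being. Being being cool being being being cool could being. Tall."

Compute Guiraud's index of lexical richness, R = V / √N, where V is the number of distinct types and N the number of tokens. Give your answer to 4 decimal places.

1.6977

N = 17, V = 7.
√N = 4.123106
R = 7 / 4.123106 = 1.6977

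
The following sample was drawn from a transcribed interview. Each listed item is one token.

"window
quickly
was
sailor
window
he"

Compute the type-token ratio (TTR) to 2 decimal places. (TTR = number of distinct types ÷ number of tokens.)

N = 6 tokens, V = 5 types.
TTR = V / N = 5 / 6 = 0.83

0.83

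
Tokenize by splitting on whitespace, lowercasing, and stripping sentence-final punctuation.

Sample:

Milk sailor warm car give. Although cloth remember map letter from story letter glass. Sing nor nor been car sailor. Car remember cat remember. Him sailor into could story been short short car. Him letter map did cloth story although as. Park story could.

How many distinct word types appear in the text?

Distinct types: {although, as, been, car, cat, cloth, could, did, from, give, glass, him, into, letter, map, milk, nor, park, remember, sailor, short, sing, story, warm}
V = 24

24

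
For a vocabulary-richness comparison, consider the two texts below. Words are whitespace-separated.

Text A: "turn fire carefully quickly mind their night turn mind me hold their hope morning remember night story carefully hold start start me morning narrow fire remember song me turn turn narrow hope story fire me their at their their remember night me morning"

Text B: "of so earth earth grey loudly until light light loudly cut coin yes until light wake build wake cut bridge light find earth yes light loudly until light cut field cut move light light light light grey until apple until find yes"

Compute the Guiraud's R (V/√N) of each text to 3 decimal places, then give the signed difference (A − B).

A: V=17, N=43, R=2.592
B: V=17, N=42, R=2.623
Difference = 2.592 − 2.623 = -0.031

-0.031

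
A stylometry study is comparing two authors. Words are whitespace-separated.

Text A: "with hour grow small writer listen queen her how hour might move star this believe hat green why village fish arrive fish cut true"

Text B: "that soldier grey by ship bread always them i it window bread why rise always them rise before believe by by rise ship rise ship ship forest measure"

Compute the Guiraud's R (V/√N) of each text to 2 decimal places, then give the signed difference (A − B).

1.28

A: V=22, N=24, R=4.49
B: V=17, N=28, R=3.21
Difference = 4.49 − 3.21 = 1.28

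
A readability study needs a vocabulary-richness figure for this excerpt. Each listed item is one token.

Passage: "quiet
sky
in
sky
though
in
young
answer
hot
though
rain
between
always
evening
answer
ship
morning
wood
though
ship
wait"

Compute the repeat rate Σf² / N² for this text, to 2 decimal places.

0.08

Frequencies: though:3, sky:2, in:2, answer:2, ship:2, quiet:1, young:1, hot:1, rain:1, between:1, always:1, evening:1, morning:1, wood:1, wait:1
Σf² = 35; N² = 441
Repeat rate = 35 / 441 = 0.08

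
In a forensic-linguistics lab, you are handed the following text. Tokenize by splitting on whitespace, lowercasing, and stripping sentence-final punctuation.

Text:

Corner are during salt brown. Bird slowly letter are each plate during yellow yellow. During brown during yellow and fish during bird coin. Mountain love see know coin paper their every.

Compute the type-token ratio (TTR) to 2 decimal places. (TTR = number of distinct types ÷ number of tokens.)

0.68

N = 31 tokens, V = 21 types.
TTR = V / N = 21 / 31 = 0.68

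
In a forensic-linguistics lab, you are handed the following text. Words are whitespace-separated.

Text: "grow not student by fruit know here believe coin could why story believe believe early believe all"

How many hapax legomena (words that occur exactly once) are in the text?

Frequencies: believe:4, grow:1, not:1, student:1, by:1, fruit:1, know:1, here:1, coin:1, could:1, why:1, story:1, early:1, all:1
Hapax (freq=1): all, by, coin, could, early, fruit, grow, here, know, not, story, student, why

13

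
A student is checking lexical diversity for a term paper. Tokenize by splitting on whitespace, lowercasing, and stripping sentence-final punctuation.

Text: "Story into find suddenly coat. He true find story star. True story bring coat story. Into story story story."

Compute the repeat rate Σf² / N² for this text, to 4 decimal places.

Frequencies: story:7, into:2, find:2, coat:2, true:2, suddenly:1, he:1, star:1, bring:1
Σf² = 69; N² = 361
Repeat rate = 69 / 361 = 0.1911

0.1911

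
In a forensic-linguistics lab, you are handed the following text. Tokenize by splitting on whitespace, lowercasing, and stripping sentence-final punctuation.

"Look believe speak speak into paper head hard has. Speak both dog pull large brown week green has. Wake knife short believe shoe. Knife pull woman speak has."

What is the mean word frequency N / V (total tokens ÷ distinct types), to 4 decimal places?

N = 28 tokens, V = 20 types.
Mean frequency = N / V = 28 / 20 = 1.4000

1.4000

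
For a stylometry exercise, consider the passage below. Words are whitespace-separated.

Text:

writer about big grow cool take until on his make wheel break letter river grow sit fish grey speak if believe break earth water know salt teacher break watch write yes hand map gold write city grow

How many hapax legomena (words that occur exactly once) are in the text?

29

Frequencies: grow:3, break:3, write:2, writer:1, about:1, big:1, cool:1, take:1, until:1, on:1, his:1, make:1, wheel:1, letter:1, river:1, sit:1, fish:1, grey:1, speak:1, if:1, … (12 more, each freq 1)
Hapax (freq=1): about, believe, big, city, cool, earth, fish, gold, grey, hand, his, if, know, letter, make, map, on, river, salt, sit, speak, take, teacher, until, watch, water, wheel, writer, yes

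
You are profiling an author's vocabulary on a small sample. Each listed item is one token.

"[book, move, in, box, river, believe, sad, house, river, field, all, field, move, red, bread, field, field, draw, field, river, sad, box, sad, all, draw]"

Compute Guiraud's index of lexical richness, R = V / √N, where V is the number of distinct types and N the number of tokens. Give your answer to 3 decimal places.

N = 25, V = 13.
√N = 5.000000
R = 13 / 5.000000 = 2.600

2.600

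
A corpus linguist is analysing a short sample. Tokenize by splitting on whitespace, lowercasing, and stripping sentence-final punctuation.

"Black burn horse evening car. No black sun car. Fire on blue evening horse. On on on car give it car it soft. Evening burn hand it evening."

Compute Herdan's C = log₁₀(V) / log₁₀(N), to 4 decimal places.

0.7920

N = 28, V = 14.
log₁₀(V) = 1.146128, log₁₀(N) = 1.447158
C = 1.146128 / 1.447158 = 0.7920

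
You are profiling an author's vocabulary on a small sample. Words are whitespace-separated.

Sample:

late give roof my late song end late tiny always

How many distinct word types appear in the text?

8

Distinct types: {always, end, give, late, my, roof, song, tiny}
V = 8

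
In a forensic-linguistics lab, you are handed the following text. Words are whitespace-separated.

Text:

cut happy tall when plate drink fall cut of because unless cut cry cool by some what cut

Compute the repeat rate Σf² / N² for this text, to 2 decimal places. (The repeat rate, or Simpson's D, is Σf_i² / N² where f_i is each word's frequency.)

Frequencies: cut:4, happy:1, tall:1, when:1, plate:1, drink:1, fall:1, of:1, because:1, unless:1, cry:1, cool:1, by:1, some:1, what:1
Σf² = 30; N² = 324
Repeat rate = 30 / 324 = 0.09

0.09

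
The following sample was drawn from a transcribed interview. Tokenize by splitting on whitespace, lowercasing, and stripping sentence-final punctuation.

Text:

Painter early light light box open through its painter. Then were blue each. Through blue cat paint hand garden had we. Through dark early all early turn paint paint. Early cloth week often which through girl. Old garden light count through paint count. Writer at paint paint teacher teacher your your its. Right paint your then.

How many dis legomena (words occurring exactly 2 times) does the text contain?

7

Frequencies: paint:7, through:5, early:4, light:3, your:3, painter:2, its:2, then:2, blue:2, garden:2, count:2, teacher:2, box:1, open:1, were:1, each:1, cat:1, hand:1, had:1, we:1, … (12 more, each freq 1)
Words with frequency 2: blue, count, garden, its, painter, teacher, then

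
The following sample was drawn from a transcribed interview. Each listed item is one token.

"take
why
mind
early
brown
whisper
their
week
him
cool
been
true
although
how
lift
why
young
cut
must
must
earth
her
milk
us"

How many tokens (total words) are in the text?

24

Tokens: take, why, mind, early, brown, whisper, their, week, him, cool, been, true, although, how, lift, why, young, cut, must, must, earth, her, milk, us
N = 24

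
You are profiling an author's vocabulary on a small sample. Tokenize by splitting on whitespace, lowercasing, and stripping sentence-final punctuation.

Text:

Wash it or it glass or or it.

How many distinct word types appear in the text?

Distinct types: {glass, it, or, wash}
V = 4

4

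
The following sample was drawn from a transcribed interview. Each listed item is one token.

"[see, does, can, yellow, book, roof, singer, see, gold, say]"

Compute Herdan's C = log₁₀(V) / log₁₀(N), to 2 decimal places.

0.95

N = 10, V = 9.
log₁₀(V) = 0.954243, log₁₀(N) = 1.000000
C = 0.954243 / 1.000000 = 0.95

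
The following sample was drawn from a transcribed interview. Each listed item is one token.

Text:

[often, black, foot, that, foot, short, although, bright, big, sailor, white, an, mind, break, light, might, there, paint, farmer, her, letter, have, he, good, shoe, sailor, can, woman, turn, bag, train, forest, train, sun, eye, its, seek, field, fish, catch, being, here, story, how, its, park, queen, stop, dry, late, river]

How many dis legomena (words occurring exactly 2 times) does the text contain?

4

Frequencies: foot:2, sailor:2, train:2, its:2, often:1, black:1, that:1, short:1, although:1, bright:1, big:1, white:1, an:1, mind:1, break:1, light:1, might:1, there:1, paint:1, farmer:1, … (27 more, each freq 1)
Words with frequency 2: foot, its, sailor, train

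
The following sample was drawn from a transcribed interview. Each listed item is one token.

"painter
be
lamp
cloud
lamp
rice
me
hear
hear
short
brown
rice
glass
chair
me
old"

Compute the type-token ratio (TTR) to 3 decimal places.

N = 16 tokens, V = 12 types.
TTR = V / N = 12 / 16 = 0.750

0.750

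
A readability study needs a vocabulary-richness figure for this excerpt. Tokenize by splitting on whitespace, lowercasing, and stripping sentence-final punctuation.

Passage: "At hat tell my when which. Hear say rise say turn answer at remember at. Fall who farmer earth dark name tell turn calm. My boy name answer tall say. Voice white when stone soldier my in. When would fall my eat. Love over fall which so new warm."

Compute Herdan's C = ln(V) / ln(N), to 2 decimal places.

N = 49, V = 33.
ln(V) = 3.496508, ln(N) = 3.891820
C = 3.496508 / 3.891820 = 0.90

0.90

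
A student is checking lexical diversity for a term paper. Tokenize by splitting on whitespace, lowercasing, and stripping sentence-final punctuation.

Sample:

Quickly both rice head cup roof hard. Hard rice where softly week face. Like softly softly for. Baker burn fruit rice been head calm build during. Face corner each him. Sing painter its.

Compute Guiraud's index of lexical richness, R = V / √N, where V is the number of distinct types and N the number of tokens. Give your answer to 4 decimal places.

4.5260

N = 33, V = 26.
√N = 5.744563
R = 26 / 5.744563 = 4.5260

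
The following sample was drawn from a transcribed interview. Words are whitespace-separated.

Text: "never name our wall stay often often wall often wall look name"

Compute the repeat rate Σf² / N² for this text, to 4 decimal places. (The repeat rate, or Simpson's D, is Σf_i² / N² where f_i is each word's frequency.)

0.1806

Frequencies: wall:3, often:3, name:2, never:1, our:1, stay:1, look:1
Σf² = 26; N² = 144
Repeat rate = 26 / 144 = 0.1806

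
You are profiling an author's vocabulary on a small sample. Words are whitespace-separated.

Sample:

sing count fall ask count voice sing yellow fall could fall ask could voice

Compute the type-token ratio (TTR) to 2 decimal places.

N = 14 tokens, V = 7 types.
TTR = V / N = 7 / 14 = 0.50

0.50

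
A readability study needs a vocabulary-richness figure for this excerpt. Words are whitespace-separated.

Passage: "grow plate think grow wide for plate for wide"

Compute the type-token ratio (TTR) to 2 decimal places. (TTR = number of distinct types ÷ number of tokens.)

0.56

N = 9 tokens, V = 5 types.
TTR = V / N = 5 / 9 = 0.56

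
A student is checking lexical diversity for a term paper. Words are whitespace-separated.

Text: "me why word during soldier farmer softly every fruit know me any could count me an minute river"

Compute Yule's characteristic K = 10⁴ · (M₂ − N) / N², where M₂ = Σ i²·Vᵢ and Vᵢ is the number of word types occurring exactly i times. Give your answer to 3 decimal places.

Frequencies: me:3, why:1, word:1, during:1, soldier:1, farmer:1, softly:1, every:1, fruit:1, know:1, any:1, could:1, count:1, an:1, minute:1, river:1
N = 18. Frequency spectrum: V_1=15, V_3=1
M₂ = 1²·15 + 3²·1 = 24
K = 10000 × (24 − 18) / 18² = 185.185

185.185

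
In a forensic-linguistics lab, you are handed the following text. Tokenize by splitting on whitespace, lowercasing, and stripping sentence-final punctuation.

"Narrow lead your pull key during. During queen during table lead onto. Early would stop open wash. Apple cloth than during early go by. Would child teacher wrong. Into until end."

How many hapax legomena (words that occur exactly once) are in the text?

Frequencies: during:4, lead:2, early:2, would:2, narrow:1, your:1, pull:1, key:1, queen:1, table:1, onto:1, stop:1, open:1, wash:1, apple:1, cloth:1, than:1, go:1, by:1, child:1, … (5 more, each freq 1)
Hapax (freq=1): apple, by, child, cloth, end, go, into, key, narrow, onto, open, pull, queen, stop, table, teacher, than, until, wash, wrong, your

21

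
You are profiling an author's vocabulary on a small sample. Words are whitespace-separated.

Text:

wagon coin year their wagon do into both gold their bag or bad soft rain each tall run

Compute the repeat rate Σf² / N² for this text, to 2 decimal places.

0.07

Frequencies: wagon:2, their:2, coin:1, year:1, do:1, into:1, both:1, gold:1, bag:1, or:1, bad:1, soft:1, rain:1, each:1, tall:1, run:1
Σf² = 22; N² = 324
Repeat rate = 22 / 324 = 0.07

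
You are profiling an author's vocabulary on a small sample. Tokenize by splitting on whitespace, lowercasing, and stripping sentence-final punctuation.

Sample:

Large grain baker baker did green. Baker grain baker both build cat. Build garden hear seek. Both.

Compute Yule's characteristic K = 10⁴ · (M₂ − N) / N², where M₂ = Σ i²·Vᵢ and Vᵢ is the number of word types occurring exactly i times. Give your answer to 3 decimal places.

Frequencies: baker:4, grain:2, both:2, build:2, large:1, did:1, green:1, cat:1, garden:1, hear:1, seek:1
N = 17. Frequency spectrum: V_1=7, V_2=3, V_4=1
M₂ = 1²·7 + 2²·3 + 4²·1 = 35
K = 10000 × (35 − 17) / 17² = 622.837

622.837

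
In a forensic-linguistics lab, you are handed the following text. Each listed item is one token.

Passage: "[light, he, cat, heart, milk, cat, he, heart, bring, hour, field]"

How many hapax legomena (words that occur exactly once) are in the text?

5

Frequencies: he:2, cat:2, heart:2, light:1, milk:1, bring:1, hour:1, field:1
Hapax (freq=1): bring, field, hour, light, milk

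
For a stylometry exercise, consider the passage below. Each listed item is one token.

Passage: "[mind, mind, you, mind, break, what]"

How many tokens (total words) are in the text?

Tokens: mind, mind, you, mind, break, what
N = 6

6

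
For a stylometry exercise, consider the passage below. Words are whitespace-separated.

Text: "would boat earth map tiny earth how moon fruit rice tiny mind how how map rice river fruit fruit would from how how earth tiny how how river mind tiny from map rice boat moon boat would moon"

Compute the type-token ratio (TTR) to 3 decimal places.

0.316

N = 38 tokens, V = 12 types.
TTR = V / N = 12 / 38 = 0.316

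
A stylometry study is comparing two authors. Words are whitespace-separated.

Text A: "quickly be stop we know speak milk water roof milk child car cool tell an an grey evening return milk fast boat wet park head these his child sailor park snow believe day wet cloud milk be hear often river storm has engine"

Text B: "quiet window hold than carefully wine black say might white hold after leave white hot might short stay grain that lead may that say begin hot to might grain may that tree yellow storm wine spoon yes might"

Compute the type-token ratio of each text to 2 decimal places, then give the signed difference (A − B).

TTR(A) = 35/43 = 0.81
TTR(B) = 26/38 = 0.68
Difference = 0.81 − 0.68 = 0.13

0.13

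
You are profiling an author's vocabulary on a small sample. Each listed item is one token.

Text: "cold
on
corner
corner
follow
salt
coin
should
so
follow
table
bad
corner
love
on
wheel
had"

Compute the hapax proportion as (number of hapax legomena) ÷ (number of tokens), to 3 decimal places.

0.588

Frequencies: corner:3, on:2, follow:2, cold:1, salt:1, coin:1, should:1, so:1, table:1, bad:1, love:1, wheel:1, had:1
Hapax count = 10; token count = 17.
Ratio = 10 / 17 = 0.588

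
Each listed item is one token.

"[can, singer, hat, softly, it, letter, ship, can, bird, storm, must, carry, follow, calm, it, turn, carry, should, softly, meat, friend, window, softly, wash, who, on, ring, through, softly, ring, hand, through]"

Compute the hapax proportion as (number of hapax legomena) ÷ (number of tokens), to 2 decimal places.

0.56

Frequencies: softly:4, can:2, it:2, carry:2, ring:2, through:2, singer:1, hat:1, letter:1, ship:1, bird:1, storm:1, must:1, follow:1, calm:1, turn:1, should:1, meat:1, friend:1, window:1, … (4 more, each freq 1)
Hapax count = 18; token count = 32.
Ratio = 18 / 32 = 0.56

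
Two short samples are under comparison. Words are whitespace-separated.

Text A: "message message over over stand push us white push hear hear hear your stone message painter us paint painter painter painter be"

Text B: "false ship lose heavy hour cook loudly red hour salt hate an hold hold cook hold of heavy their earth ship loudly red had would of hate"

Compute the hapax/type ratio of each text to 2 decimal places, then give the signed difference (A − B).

A: hapax=6, V=12, ratio=0.50
B: hapax=8, V=17, ratio=0.47
Difference = 0.50 − 0.47 = 0.03

0.03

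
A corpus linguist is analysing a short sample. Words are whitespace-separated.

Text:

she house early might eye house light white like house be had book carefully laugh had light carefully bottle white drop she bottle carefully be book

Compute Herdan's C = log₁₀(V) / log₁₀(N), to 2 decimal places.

N = 26, V = 15.
log₁₀(V) = 1.176091, log₁₀(N) = 1.414973
C = 1.176091 / 1.414973 = 0.83

0.83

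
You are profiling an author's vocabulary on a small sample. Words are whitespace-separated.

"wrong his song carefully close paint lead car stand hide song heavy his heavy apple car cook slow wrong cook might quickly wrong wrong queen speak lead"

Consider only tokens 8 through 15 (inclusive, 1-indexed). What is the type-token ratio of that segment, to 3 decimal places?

Segment tokens 8–15: car, stand, hide, song, heavy, his, heavy, apple
Segment N = 8, segment V = 7.
TTR = 7 / 8 = 0.875

0.875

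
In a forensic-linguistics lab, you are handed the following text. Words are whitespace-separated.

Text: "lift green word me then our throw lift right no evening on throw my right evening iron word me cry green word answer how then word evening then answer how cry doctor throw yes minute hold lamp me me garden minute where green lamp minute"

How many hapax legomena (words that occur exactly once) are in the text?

Frequencies: word:4, me:4, green:3, then:3, throw:3, evening:3, minute:3, lift:2, right:2, cry:2, answer:2, how:2, lamp:2, our:1, no:1, on:1, my:1, iron:1, doctor:1, yes:1, … (3 more, each freq 1)
Hapax (freq=1): doctor, garden, hold, iron, my, no, on, our, where, yes

10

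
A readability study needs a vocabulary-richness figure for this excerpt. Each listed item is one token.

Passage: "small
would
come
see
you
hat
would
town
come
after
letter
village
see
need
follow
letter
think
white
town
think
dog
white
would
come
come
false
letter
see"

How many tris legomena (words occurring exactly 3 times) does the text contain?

Frequencies: come:4, would:3, see:3, letter:3, town:2, think:2, white:2, small:1, you:1, hat:1, after:1, village:1, need:1, follow:1, dog:1, false:1
Words with frequency 3: letter, see, would

3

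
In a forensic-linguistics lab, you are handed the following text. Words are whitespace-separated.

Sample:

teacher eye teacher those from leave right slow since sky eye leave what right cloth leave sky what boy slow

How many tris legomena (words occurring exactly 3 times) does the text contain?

1

Frequencies: leave:3, teacher:2, eye:2, right:2, slow:2, sky:2, what:2, those:1, from:1, since:1, cloth:1, boy:1
Words with frequency 3: leave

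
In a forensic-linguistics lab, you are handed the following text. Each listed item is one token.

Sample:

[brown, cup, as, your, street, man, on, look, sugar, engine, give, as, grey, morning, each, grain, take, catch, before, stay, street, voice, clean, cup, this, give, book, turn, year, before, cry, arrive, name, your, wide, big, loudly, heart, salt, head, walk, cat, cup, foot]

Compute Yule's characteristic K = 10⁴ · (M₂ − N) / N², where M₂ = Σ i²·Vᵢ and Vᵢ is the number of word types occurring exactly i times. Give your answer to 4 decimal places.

Frequencies: cup:3, as:2, your:2, street:2, give:2, before:2, brown:1, man:1, on:1, look:1, sugar:1, engine:1, grey:1, morning:1, each:1, grain:1, take:1, catch:1, stay:1, voice:1, … (17 more, each freq 1)
N = 44. Frequency spectrum: V_1=31, V_2=5, V_3=1
M₂ = 1²·31 + 2²·5 + 3²·1 = 60
K = 10000 × (60 − 44) / 44² = 82.6446

82.6446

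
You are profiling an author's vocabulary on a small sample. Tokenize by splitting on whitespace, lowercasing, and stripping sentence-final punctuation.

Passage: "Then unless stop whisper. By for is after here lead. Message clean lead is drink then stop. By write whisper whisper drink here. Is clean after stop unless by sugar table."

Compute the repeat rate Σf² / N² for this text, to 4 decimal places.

Frequencies: stop:3, whisper:3, by:3, is:3, then:2, unless:2, after:2, here:2, lead:2, clean:2, drink:2, for:1, message:1, write:1, sugar:1, table:1
Σf² = 69; N² = 961
Repeat rate = 69 / 961 = 0.0718

0.0718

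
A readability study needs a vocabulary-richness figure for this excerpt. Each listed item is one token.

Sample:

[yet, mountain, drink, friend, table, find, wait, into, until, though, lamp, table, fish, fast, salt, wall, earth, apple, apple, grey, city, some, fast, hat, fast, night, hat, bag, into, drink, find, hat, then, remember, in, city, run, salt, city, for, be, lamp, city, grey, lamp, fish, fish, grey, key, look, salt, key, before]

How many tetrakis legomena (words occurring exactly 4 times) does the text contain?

Frequencies: city:4, lamp:3, fish:3, fast:3, salt:3, grey:3, hat:3, drink:2, table:2, find:2, into:2, apple:2, key:2, yet:1, mountain:1, friend:1, wait:1, until:1, though:1, wall:1, … (12 more, each freq 1)
Words with frequency 4: city

1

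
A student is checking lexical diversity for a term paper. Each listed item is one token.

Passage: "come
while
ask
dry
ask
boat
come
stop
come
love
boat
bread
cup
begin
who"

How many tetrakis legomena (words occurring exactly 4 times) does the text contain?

Frequencies: come:3, ask:2, boat:2, while:1, dry:1, stop:1, love:1, bread:1, cup:1, begin:1, who:1
Words with frequency 4: (none)

0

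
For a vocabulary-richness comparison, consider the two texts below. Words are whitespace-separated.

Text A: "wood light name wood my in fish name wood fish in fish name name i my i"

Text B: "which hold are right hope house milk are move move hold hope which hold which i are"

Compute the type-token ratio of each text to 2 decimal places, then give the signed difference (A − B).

TTR(A) = 7/17 = 0.41
TTR(B) = 9/17 = 0.53
Difference = 0.41 − 0.53 = -0.12

-0.12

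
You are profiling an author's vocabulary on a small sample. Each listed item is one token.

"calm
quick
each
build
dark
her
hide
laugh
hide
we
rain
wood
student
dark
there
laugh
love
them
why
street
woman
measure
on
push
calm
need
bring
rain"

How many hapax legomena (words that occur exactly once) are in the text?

18

Frequencies: calm:2, dark:2, hide:2, laugh:2, rain:2, quick:1, each:1, build:1, her:1, we:1, wood:1, student:1, there:1, love:1, them:1, why:1, street:1, woman:1, measure:1, on:1, … (3 more, each freq 1)
Hapax (freq=1): bring, build, each, her, love, measure, need, on, push, quick, street, student, them, there, we, why, woman, wood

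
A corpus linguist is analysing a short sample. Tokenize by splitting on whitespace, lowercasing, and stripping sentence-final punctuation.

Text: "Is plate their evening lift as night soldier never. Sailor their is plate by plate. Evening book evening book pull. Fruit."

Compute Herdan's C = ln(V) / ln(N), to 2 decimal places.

0.87

N = 21, V = 14.
ln(V) = 2.639057, ln(N) = 3.044522
C = 2.639057 / 3.044522 = 0.87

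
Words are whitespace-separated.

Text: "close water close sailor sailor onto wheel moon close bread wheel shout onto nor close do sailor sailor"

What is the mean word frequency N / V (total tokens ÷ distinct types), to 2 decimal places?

N = 18 tokens, V = 10 types.
Mean frequency = N / V = 18 / 10 = 1.80

1.80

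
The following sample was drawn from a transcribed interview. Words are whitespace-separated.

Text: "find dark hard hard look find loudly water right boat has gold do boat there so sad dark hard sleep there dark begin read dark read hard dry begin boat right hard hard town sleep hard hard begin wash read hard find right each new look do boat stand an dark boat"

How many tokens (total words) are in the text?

Tokens: find, dark, hard, hard, look, find, loudly, water, right, boat, has, gold, do, boat, there, so, sad, dark, hard, sleep, there, dark, begin, read, dark, read, hard, dry, begin, boat, right, hard, hard, town, sleep, hard, hard, begin, wash, read, hard, find, right, each, new, look, do, boat, stand, an, dark, boat
N = 52

52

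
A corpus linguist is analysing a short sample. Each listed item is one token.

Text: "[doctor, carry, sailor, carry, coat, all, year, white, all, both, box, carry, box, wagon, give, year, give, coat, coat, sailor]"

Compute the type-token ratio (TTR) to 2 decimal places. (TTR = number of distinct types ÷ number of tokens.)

0.55

N = 20 tokens, V = 11 types.
TTR = V / N = 11 / 20 = 0.55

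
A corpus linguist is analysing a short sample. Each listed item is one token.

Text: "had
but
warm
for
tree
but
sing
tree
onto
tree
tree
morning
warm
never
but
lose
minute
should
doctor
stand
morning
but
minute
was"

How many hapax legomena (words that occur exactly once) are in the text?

10

Frequencies: but:4, tree:4, warm:2, morning:2, minute:2, had:1, for:1, sing:1, onto:1, never:1, lose:1, should:1, doctor:1, stand:1, was:1
Hapax (freq=1): doctor, for, had, lose, never, onto, should, sing, stand, was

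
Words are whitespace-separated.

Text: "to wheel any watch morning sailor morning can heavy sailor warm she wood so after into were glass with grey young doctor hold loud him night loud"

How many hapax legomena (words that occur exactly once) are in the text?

21

Frequencies: morning:2, sailor:2, loud:2, to:1, wheel:1, any:1, watch:1, can:1, heavy:1, warm:1, she:1, wood:1, so:1, after:1, into:1, were:1, glass:1, with:1, grey:1, young:1, … (4 more, each freq 1)
Hapax (freq=1): after, any, can, doctor, glass, grey, heavy, him, hold, into, night, she, so, to, warm, watch, were, wheel, with, wood, young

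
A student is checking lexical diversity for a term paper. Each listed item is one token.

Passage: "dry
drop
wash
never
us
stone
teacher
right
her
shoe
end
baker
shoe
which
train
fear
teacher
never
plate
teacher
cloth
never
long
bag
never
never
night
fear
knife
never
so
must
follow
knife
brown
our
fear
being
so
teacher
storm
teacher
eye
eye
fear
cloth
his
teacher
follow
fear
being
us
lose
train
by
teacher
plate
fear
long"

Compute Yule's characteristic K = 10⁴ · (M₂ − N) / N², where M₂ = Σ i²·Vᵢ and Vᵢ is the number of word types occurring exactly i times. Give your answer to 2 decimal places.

Frequencies: teacher:7, never:6, fear:6, us:2, shoe:2, train:2, plate:2, cloth:2, long:2, knife:2, so:2, follow:2, being:2, eye:2, dry:1, drop:1, wash:1, stone:1, right:1, her:1, … (12 more, each freq 1)
N = 59. Frequency spectrum: V_1=18, V_2=11, V_6=2, V_7=1
M₂ = 1²·18 + 2²·11 + 6²·2 + 7²·1 = 183
K = 10000 × (183 − 59) / 59² = 356.22

356.22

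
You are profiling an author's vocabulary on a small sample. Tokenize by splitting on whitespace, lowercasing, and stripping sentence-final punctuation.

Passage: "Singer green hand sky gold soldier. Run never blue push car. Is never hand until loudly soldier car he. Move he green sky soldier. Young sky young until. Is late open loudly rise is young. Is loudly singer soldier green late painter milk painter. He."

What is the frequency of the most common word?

Frequencies: soldier:4, is:4, green:3, sky:3, loudly:3, he:3, young:3, singer:2, hand:2, never:2, car:2, until:2, late:2, painter:2, gold:1, run:1, blue:1, push:1, move:1, open:1, … (2 more, each freq 1)
Most common: 'soldier' with frequency 4.

4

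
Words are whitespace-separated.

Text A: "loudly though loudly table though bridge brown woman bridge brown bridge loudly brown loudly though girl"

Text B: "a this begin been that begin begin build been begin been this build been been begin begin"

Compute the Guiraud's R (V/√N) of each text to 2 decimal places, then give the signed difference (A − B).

0.29

A: V=7, N=16, R=1.75
B: V=6, N=17, R=1.46
Difference = 1.75 − 1.46 = 0.29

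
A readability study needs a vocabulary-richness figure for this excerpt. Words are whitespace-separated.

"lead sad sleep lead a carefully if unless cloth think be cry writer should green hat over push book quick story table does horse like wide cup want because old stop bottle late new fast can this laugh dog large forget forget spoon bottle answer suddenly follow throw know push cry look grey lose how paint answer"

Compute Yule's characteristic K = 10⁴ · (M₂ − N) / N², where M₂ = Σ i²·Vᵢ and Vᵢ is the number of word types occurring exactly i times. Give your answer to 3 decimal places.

36.934

Frequencies: lead:2, cry:2, push:2, bottle:2, forget:2, answer:2, sad:1, sleep:1, a:1, carefully:1, if:1, unless:1, cloth:1, think:1, be:1, writer:1, should:1, green:1, hat:1, over:1, … (31 more, each freq 1)
N = 57. Frequency spectrum: V_1=45, V_2=6
M₂ = 1²·45 + 2²·6 = 69
K = 10000 × (69 − 57) / 57² = 36.934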